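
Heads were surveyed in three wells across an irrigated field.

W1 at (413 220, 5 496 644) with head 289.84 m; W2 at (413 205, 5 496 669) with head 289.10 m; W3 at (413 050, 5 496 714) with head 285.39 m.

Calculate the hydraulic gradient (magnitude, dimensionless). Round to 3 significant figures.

Taking W1 as reference: W2−W1 = (-15, 25, -0.74); W3−W1 = (-170, 70, -4.45).
Solve a·Δx + b·Δy = Δh: det = (-15)·70 − (-170)·25 = 3200.
∂h/∂x = [(-0.74)·70 − (-4.45)·25] / 3200 = +0.01858
∂h/∂y = [(-15)·(-4.45) − (-170)·(-0.74)] / 3200 = -0.01845
|∇h| = √(0.01858² + -0.01845²) = 0.02618

0.0262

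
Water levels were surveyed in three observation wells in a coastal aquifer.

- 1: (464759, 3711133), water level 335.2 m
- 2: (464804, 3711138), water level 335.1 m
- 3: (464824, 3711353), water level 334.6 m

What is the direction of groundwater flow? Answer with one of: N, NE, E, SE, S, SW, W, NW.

Differences from 1: to 2 (Δx, Δy, Δh) = (45, 5, -0.1); to 3 = (65, 220, -0.6).
Determinant of the coordinate differences = 45·220 − 65·5 = 9575.
∂h/∂x = [(-0.1)·220 − (-0.6)·5] / 9575 = -0.001984
∂h/∂y = [45·(-0.6) − 65·(-0.1)] / 9575 = -0.002141
Flow = −∇h = (+0.001984 east, +0.002141 north), which points northeast.

NE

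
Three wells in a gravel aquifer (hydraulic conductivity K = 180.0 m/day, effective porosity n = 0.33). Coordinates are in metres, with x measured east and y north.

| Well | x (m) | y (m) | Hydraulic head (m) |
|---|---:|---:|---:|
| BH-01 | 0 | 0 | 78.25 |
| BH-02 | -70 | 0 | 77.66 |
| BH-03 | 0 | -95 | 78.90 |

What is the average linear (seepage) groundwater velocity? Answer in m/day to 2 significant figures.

5.9 m/day

∂h/∂x = (77.66 − 78.25) / (-70 − 0) = +0.008429
∂h/∂y = (78.90 − 78.25) / (-95 − 0) = -0.006842
|∇h| = √(0.008429² + -0.006842²) = 0.01086
Seepage velocity v = K·i/n = 180.0 × 0.01086 / 0.33 = 5.924 m/day.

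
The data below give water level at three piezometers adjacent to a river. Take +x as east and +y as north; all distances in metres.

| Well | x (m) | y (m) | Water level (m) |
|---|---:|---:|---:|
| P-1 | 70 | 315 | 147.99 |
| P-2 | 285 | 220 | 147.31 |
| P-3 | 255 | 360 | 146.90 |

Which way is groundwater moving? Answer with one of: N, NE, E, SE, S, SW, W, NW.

NE

With h = a·x + b·y + c and P-1 as origin, the differences give:
  215·a + (-95)·b = -0.68
  185·a + 45·b = -1.09
Eliminate b (×45 and ×(-95), subtract): 27250·a = -134.150 → a = ∂h/∂x = -0.004923
Back-substitute: b = ∂h/∂y = -0.003983.
Flow = −∇h = (+0.004923 east, +0.003983 north), which points northeast.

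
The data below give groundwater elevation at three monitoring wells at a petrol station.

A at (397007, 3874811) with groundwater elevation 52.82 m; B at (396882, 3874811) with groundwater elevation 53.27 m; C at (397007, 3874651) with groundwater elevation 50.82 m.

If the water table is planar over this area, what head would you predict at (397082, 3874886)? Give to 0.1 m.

∂h/∂x = (53.27 − 52.82) / (396882 − 397007) = -0.003600
∂h/∂y = (50.82 − 52.82) / (3874651 − 3874811) = +0.01250
h(397082, 3874886) = 52.82 + (-0.003600)·(75) + (+0.01250)·(75) = 52.82 -0.270 +0.938 = 53.487 m.

53.5 m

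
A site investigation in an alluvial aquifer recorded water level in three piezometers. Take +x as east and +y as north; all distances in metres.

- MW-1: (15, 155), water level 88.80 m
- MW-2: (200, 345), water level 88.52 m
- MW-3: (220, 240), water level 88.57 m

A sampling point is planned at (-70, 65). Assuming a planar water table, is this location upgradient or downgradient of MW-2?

Differences from MW-1: to MW-2 (Δx, Δy, Δh) = (185, 190, -0.28); to MW-3 = (205, 85, -0.23).
Solve a·Δx + b·Δy = Δh: det = 185·85 − 205·190 = -23225.
∂h/∂x = [(-0.28)·85 − (-0.23)·190] / -23225 = -0.0008568
∂h/∂y = [185·(-0.23) − 205·(-0.28)] / -23225 = -0.0006394
Head at (-70, 65) = 88.80 + (-0.0008568)·(-85) + (-0.0006394)·(-90) = 88.93 m.
That is higher than the 88.52 m at MW-2, so the point is upgradient.

upgradient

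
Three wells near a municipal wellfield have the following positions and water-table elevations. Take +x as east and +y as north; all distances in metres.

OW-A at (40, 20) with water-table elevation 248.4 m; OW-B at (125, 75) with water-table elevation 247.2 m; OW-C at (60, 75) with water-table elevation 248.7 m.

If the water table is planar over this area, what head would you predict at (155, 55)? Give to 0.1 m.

246.2 m

Differences from OW-A: to OW-B (Δx, Δy, Δh) = (85, 55, -1.2); to OW-C = (20, 55, +0.3).
Solve a·Δx + b·Δy = Δh: det = 85·55 − 20·55 = 3575.
∂h/∂x = [(-1.2)·55 − (+0.3)·55] / 3575 = -0.02308
∂h/∂y = [85·(+0.3) − 20·(-1.2)] / 3575 = +0.01385
h(155, 55) = 248.4 + (-0.02308)·(115) + (+0.01385)·(35) = 248.4 -2.654 +0.485 = 246.231 m.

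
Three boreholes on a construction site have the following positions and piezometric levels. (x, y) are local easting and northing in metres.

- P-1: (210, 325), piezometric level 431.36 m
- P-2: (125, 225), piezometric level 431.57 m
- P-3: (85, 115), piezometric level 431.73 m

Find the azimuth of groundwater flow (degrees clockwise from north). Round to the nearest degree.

054°

Three-point gradient (reference P-1): Δ to P-2 = (-85, -100, +0.21), Δ to P-3 = (-125, -210, +0.37).
∂h/∂x = -0.001327, ∂h/∂y = -0.0009720 (det = 5350).
Flow direction (−∇h) has components (+0.001327 E, +0.0009720 N).
Azimuth = atan2(E, N) = atan2(+0.001327, +0.0009720) = 53.8° ≈ 054°.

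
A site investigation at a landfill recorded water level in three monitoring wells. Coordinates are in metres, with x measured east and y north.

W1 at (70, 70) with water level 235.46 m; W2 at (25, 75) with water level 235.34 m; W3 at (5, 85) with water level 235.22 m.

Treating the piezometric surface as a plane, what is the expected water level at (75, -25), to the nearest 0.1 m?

Taking W1 as reference: W2−W1 = (-45, 5, -0.12); W3−W1 = (-65, 15, -0.24).
Determinant of the coordinate differences = (-45)·15 − (-65)·5 = -350.
∂h/∂x = [(-0.12)·15 − (-0.24)·5] / -350 = +0.001714
∂h/∂y = [(-45)·(-0.24) − (-65)·(-0.12)] / -350 = -0.008571
h(75, -25) = 235.46 + (+0.001714)·(5) + (-0.008571)·(-95) = 235.46 +0.009 +0.814 = 236.283 m.

236.3 m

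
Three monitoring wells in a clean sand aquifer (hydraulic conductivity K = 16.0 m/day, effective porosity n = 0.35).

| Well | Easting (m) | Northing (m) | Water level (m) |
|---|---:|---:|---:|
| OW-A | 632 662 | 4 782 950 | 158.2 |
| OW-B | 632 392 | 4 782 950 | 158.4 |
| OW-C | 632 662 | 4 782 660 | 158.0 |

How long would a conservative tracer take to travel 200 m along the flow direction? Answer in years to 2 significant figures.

∂h/∂x = (158.4 − 158.2) / (632392 − 632662) = -0.0007407
∂h/∂y = (158.0 − 158.2) / (4782660 − 4782950) = +0.0006897
|∇h| = √(-0.0007407² + 0.0006897²) = 0.001012
Seepage velocity v = K·i/n = 16.0 × 0.001012 / 0.35 = 0.04626 m/day.
t = 200 / 0.04626 = 4323 days = 11.8 years.

12 years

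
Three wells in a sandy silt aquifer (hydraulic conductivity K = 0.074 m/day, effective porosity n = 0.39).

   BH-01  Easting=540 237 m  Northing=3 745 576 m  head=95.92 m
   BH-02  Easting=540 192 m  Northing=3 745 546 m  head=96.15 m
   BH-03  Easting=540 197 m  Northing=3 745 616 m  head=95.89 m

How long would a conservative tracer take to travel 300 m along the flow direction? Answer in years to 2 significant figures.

Taking BH-01 as reference: BH-02−BH-01 = (-45, -30, +0.23); BH-03−BH-01 = (-40, 40, -0.03).
Determinant of the coordinate differences = (-45)·40 − (-40)·(-30) = -3000.
∂h/∂x = [(+0.23)·40 − (-0.03)·(-30)] / -3000 = -0.002767
∂h/∂y = [(-45)·(-0.03) − (-40)·(+0.23)] / -3000 = -0.003517
|∇h| = √(-0.002767² + -0.003517²) = 0.004475
Seepage velocity v = K·i/n = 0.074 × 0.004475 / 0.39 = 0.0008491 m/day.
t = 300 / 0.0008491 = 3.533e+05 days = 967 years.

970 years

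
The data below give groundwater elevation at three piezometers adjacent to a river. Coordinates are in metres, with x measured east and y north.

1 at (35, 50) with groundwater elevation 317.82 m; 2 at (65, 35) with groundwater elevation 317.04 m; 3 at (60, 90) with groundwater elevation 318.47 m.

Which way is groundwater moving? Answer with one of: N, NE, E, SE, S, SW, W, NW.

SE

Taking 1 as reference: 2−1 = (30, -15, -0.78); 3−1 = (25, 40, +0.65).
Solve a·Δx + b·Δy = Δh: det = 30·40 − 25·(-15) = 1575.
∂h/∂x = [(-0.78)·40 − (+0.65)·(-15)] / 1575 = -0.01362
∂h/∂y = [30·(+0.65) − 25·(-0.78)] / 1575 = +0.02476
Flow = −∇h = (+0.01362 east, -0.02476 north), which points southeast.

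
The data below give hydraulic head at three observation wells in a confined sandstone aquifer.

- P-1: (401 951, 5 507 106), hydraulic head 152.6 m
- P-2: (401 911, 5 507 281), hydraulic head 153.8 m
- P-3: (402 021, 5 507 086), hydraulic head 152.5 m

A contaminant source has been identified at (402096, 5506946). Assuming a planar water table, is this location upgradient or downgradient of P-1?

downgradient

Differences from P-1: to P-2 (Δx, Δy, Δh) = (-40, 175, +1.2); to P-3 = (70, -20, -0.1).
Solve a·Δx + b·Δy = Δh: det = (-40)·(-20) − 70·175 = -11450.
∂h/∂x = [(+1.2)·(-20) − (-0.1)·175] / -11450 = +0.0005677
∂h/∂y = [(-40)·(-0.1) − 70·(+1.2)] / -11450 = +0.006987
Head at (402096, 5506946) = 152.6 + (+0.0005677)·(145) + (+0.006987)·(-160) = 151.56 m.
That is lower than the 152.6 m at P-1, so the point is downgradient.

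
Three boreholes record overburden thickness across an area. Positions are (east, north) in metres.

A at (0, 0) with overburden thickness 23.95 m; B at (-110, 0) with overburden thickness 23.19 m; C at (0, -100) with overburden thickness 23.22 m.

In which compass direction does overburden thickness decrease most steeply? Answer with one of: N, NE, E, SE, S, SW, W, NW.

∂d/∂x = (23.19 − 23.95) / (-110 − 0) = +0.006909
∂d/∂y = (23.22 − 23.95) / (-100 − 0) = +0.007300
Steepest decrease is along −∇f = (-0.006909 E, -0.007300 N) → southwest.

SW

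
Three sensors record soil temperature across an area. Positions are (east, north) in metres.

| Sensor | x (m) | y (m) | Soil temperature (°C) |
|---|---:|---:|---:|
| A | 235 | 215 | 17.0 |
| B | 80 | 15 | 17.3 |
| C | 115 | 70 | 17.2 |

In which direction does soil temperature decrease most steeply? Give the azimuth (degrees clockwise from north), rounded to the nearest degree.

Taking A as reference: B−A = (-155, -200, +0.3); C−A = (-120, -145, +0.2).
Determinant of the coordinate differences = (-155)·(-145) − (-120)·(-200) = -1525.
∂T/∂x = [(+0.3)·(-145) − (+0.2)·(-200)] / -1525 = +0.002295
∂T/∂y = [(-155)·(+0.2) − (-120)·(+0.3)] / -1525 = -0.003279
Steepest decrease is along −∇f: components (-0.002295 E, +0.003279 N).
Azimuth = atan2(-0.002295, +0.003279) = 325.0° ≈ 325°.

325°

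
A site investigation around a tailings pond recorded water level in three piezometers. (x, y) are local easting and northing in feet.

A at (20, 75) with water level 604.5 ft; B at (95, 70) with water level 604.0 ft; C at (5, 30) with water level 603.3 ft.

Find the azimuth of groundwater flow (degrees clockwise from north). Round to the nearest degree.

Three-point gradient (reference A): Δ to B = (75, -5, -0.5), Δ to C = (-15, -45, -1.2).
∂h/∂x = -0.004783, ∂h/∂y = +0.02826 (det = -3450).
Flow direction (−∇h) has components (+0.004783 E, -0.02826 N).
Azimuth = atan2(E, N) = atan2(+0.004783, -0.02826) = 170.4° ≈ 170°.

170°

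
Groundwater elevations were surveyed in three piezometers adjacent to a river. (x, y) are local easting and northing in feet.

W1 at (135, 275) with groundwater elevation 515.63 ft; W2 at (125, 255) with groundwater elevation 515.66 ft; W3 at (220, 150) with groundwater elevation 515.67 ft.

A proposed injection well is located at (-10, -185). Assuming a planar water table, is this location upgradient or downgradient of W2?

upgradient

Three-point gradient (reference W1): Δ to W2 = (-10, -20, +0.03), Δ to W3 = (85, -125, +0.04).
∂h/∂x = -0.0010000, ∂h/∂y = -0.0010000 (det = 2950).
Head at (-10, -185) = 515.63 + (-0.0010000)·(-145) + (-0.0010000)·(-460) = 516.23 ft.
That is higher than the 515.66 ft at W2, so the point is upgradient.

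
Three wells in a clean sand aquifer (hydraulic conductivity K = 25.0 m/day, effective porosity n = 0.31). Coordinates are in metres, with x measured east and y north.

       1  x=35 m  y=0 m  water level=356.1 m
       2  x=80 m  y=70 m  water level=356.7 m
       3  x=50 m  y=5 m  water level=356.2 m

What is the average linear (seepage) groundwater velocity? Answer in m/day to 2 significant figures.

Taking 1 as reference: 2−1 = (45, 70, +0.6); 3−1 = (15, 5, +0.1).
Determinant of the coordinate differences = 45·5 − 15·70 = -825.
∂h/∂x = [(+0.6)·5 − (+0.1)·70] / -825 = +0.004848
∂h/∂y = [45·(+0.1) − 15·(+0.6)] / -825 = +0.005455
|∇h| = √(0.004848² + 0.005455²) = 0.007298
Seepage velocity v = K·i/n = 25.0 × 0.007298 / 0.31 = 0.5885 m/day.

0.59 m/day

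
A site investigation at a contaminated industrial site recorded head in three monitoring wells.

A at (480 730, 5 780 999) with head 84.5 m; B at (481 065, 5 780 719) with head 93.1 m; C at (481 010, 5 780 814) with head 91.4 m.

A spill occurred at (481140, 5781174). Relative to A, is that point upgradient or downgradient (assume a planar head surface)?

upgradient

With h = a·x + b·y + c and A as origin, the differences give:
  335·a + (-280)·b = +8.6
  280·a + (-185)·b = +6.9
Eliminate b (×(-185) and ×(-280), subtract): 16425·a = 341.00 → a = ∂h/∂x = +0.02076
Back-substitute: b = ∂h/∂y = -0.005875.
Head at (481140, 5781174) = 84.5 + (+0.02076)·(410) + (-0.005875)·(175) = 91.98 m.
That is higher than the 84.5 m at A, so the point is upgradient.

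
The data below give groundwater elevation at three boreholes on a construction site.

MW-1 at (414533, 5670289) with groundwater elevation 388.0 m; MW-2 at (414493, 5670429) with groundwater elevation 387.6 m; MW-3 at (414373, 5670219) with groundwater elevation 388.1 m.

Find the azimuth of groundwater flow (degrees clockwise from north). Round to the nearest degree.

Three-point gradient (reference MW-1): Δ to MW-2 = (-40, 140, -0.4), Δ to MW-3 = (-160, -70, +0.1).
∂h/∂x = +0.0005556, ∂h/∂y = -0.002698 (det = 25200).
Flow direction (−∇h) has components (-0.0005556 E, +0.002698 N).
Azimuth = atan2(E, N) = atan2(-0.0005556, +0.002698) = 348.4° ≈ 348°.

348°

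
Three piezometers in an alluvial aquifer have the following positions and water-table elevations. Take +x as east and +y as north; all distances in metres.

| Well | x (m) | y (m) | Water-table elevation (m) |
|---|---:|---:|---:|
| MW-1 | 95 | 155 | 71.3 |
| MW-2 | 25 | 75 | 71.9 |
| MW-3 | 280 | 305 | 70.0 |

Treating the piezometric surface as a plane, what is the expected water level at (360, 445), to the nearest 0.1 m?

Three-point gradient (reference MW-1): Δ to MW-2 = (-70, -80, +0.6), Δ to MW-3 = (185, 150, -1.3).
∂h/∂x = -0.003256, ∂h/∂y = -0.004651 (det = 4300).
h(360, 445) = 71.3 + (-0.003256)·(265) + (-0.004651)·(290) = 71.3 -0.863 -1.349 = 69.088 m.

69.1 m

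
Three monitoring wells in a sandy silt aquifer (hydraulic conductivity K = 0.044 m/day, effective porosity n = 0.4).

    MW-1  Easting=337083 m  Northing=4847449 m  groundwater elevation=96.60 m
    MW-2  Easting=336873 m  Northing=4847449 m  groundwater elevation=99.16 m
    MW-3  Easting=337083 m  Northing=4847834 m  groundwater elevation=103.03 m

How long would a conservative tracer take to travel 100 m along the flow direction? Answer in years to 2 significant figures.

120 years

∂h/∂x = (99.16 − 96.60) / (336873 − 337083) = -0.01219
∂h/∂y = (103.03 − 96.60) / (4847834 − 4847449) = +0.01670
|∇h| = √(-0.01219² + 0.01670²) = 0.02068
Seepage velocity v = K·i/n = 0.044 × 0.02068 / 0.4 = 0.002275 m/day.
t = 100 / 0.002275 = 4.396e+04 days = 120 years.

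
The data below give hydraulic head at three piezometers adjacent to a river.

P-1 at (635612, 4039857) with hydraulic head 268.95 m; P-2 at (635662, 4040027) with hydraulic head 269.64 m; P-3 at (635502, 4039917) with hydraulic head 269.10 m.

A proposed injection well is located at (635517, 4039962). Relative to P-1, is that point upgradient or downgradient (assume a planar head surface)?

Differences from P-1: to P-2 (Δx, Δy, Δh) = (50, 170, +0.69); to P-3 = (-110, 60, +0.15).
Determinant of the coordinate differences = 50·60 − (-110)·170 = 21700.
∂h/∂x = [(+0.69)·60 − (+0.15)·170] / 21700 = +0.0007327
∂h/∂y = [50·(+0.15) − (-110)·(+0.69)] / 21700 = +0.003843
Head at (635517, 4039962) = 268.95 + (+0.0007327)·(-95) + (+0.003843)·(105) = 269.28 m.
That is higher than the 268.95 m at P-1, so the point is upgradient.

upgradient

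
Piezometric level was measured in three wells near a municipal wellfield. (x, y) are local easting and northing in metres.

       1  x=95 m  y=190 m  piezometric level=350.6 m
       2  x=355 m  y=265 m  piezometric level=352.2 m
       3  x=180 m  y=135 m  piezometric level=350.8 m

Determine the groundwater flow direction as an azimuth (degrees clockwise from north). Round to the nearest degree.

231°

Differences from 1: to 2 (Δx, Δy, Δh) = (260, 75, +1.6); to 3 = (85, -55, +0.2).
Solve a·Δx + b·Δy = Δh: det = 260·(-55) − 85·75 = -20675.
∂h/∂x = [(+1.6)·(-55) − (+0.2)·75] / -20675 = +0.004982
∂h/∂y = [260·(+0.2) − 85·(+1.6)] / -20675 = +0.004063
Flow direction (−∇h) has components (-0.004982 E, -0.004063 N).
Azimuth = atan2(E, N) = atan2(-0.004982, -0.004063) = 230.8° ≈ 231°.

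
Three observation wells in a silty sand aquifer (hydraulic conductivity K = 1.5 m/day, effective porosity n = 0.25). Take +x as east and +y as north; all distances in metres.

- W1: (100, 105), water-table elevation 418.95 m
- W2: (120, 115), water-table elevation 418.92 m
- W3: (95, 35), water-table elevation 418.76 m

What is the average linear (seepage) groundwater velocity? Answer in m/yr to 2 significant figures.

9.1 m/yr

Taking W1 as reference: W2−W1 = (20, 10, -0.03); W3−W1 = (-5, -70, -0.19).
Solve a·Δx + b·Δy = Δh: det = 20·(-70) − (-5)·10 = -1350.
∂h/∂x = [(-0.03)·(-70) − (-0.19)·10] / -1350 = -0.002963
∂h/∂y = [20·(-0.19) − (-5)·(-0.03)] / -1350 = +0.002926
|∇h| = √(-0.002963² + 0.002926²) = 0.004164
Seepage velocity v = K·i/n = 1.5 × 0.004164 / 0.25 = 0.02498 m/day = 9.124 m/yr.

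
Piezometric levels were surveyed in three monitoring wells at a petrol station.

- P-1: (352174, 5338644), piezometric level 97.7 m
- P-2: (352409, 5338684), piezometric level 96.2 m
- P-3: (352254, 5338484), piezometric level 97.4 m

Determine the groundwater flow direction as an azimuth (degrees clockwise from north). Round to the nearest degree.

079°

Differences from P-1: to P-2 (Δx, Δy, Δh) = (235, 40, -1.5); to P-3 = (80, -160, -0.3).
Solve a·Δx + b·Δy = Δh: det = 235·(-160) − 80·40 = -40800.
∂h/∂x = [(-1.5)·(-160) − (-0.3)·40] / -40800 = -0.006176
∂h/∂y = [235·(-0.3) − 80·(-1.5)] / -40800 = -0.001213
Flow direction (−∇h) has components (+0.006176 E, +0.001213 N).
Azimuth = atan2(E, N) = atan2(+0.006176, +0.001213) = 78.9° ≈ 079°.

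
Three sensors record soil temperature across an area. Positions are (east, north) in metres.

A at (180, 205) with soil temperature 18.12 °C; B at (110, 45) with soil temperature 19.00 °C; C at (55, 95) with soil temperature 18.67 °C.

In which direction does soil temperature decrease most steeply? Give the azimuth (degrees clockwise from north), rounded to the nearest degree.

353°

Differences from A: to B (Δx, Δy, Δh) = (-70, -160, +0.88); to C = (-125, -110, +0.55).
Solve a·Δx + b·Δy = ΔT: det = (-70)·(-110) − (-125)·(-160) = -12300.
∂T/∂x = [(+0.88)·(-110) − (+0.55)·(-160)] / -12300 = +0.0007154
∂T/∂y = [(-70)·(+0.55) − (-125)·(+0.88)] / -12300 = -0.005813
Steepest decrease is along −∇f: components (-0.0007154 E, +0.005813 N).
Azimuth = atan2(-0.0007154, +0.005813) = 353.0° ≈ 353°.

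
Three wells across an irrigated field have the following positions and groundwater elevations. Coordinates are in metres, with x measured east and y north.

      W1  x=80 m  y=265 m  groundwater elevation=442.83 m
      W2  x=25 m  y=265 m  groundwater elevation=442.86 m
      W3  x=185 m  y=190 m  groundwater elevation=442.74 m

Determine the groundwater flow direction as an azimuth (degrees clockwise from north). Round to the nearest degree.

129°

Differences from W1: to W2 (Δx, Δy, Δh) = (-55, 0, +0.03); to W3 = (105, -75, -0.09).
Solve a·Δx + b·Δy = Δh: det = (-55)·(-75) − 105·0 = 4125.
∂h/∂x = [(+0.03)·(-75) − (-0.09)·0] / 4125 = -0.0005455
∂h/∂y = [(-55)·(-0.09) − 105·(+0.03)] / 4125 = +0.0004364
Flow direction (−∇h) has components (+0.0005455 E, -0.0004364 N).
Azimuth = atan2(E, N) = atan2(+0.0005455, -0.0004364) = 128.7° ≈ 129°.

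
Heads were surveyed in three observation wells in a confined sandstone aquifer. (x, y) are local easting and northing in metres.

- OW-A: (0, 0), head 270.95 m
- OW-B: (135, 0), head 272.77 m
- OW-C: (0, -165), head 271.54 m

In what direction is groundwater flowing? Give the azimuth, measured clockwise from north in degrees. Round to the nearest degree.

∂h/∂x = (272.77 − 270.95) / (135 − 0) = +0.01348
∂h/∂y = (271.54 − 270.95) / (-165 − 0) = -0.003576
Flow direction (−∇h) has components (-0.01348 E, +0.003576 N).
Azimuth = atan2(E, N) = atan2(-0.01348, +0.003576) = 284.9° ≈ 285°.

285°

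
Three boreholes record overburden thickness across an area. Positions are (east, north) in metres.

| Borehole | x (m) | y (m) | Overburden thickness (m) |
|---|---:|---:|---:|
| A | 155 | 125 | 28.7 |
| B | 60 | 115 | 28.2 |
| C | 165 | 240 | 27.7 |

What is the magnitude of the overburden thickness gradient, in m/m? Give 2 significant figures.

Differences from A: to B (Δx, Δy, Δh) = (-95, -10, -0.5); to C = (10, 115, -1.0).
Solve a·Δx + b·Δy = Δd: det = (-95)·115 − 10·(-10) = -10825.
∂d/∂x = [(-0.5)·115 − (-1.0)·(-10)] / -10825 = +0.006236
∂d/∂y = [(-95)·(-1.0) − 10·(-0.5)] / -10825 = -0.009238
|∇f| = √(0.006236² + -0.009238²) = 0.01115 m/m

0.011 m/m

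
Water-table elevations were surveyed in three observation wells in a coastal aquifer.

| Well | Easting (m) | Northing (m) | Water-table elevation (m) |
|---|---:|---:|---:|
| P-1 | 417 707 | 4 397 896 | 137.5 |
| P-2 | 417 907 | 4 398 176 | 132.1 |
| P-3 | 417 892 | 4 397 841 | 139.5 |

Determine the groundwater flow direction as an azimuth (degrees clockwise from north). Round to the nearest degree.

349°

Taking P-1 as reference: P-2−P-1 = (200, 280, -5.4); P-3−P-1 = (185, -55, +2.0).
Determinant of the coordinate differences = 200·(-55) − 185·280 = -62800.
∂h/∂x = [(-5.4)·(-55) − (+2.0)·280] / -62800 = +0.004188
∂h/∂y = [200·(+2.0) − 185·(-5.4)] / -62800 = -0.02228
Flow direction (−∇h) has components (-0.004188 E, +0.02228 N).
Azimuth = atan2(E, N) = atan2(-0.004188, +0.02228) = 349.4° ≈ 349°.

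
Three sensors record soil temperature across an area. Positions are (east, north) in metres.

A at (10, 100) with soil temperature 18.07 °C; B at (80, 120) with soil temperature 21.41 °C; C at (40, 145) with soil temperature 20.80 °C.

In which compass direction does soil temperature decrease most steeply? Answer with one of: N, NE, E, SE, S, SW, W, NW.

With T = a·x + b·y + c and A as origin, the differences give:
  70·a + 20·b = +3.34
  30·a + 45·b = +2.73
Eliminate b (×45 and ×20, subtract): 2550·a = 95.700 → a = ∂T/∂x = +0.03753
Back-substitute: b = ∂T/∂y = +0.03565.
Steepest decrease is along −∇f = (-0.03753 E, -0.03565 N) → southwest.

SW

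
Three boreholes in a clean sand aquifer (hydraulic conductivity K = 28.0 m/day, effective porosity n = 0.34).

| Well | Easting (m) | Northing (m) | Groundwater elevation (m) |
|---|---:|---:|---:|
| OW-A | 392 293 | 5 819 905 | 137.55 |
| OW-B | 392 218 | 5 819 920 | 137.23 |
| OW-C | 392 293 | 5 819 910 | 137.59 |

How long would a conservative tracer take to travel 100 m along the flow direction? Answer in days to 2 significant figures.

With h = a·x + b·y + c and OW-A as origin, the differences give:
  (-75)·a + 15·b = -0.32
  0·a + 5·b = +0.04
Eliminate b (×5 and ×15, subtract): -375·a = -2.200 → a = ∂h/∂x = +0.005867
Back-substitute: b = ∂h/∂y = +0.008000.
|∇h| = √(0.005867² + 0.008000²) = 0.009921
Seepage velocity v = K·i/n = 28.0 × 0.009921 / 0.34 = 0.817 m/day.
t = 100 / 0.817 = 122.4 days.

120 days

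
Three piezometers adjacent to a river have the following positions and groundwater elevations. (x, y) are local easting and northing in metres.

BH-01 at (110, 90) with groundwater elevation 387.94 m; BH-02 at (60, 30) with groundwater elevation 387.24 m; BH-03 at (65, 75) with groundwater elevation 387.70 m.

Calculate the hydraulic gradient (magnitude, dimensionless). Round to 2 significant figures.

0.010

Differences from BH-01: to BH-02 (Δx, Δy, Δh) = (-50, -60, -0.70); to BH-03 = (-45, -15, -0.24).
Solve a·Δx + b·Δy = Δh: det = (-50)·(-15) − (-45)·(-60) = -1950.
∂h/∂x = [(-0.70)·(-15) − (-0.24)·(-60)] / -1950 = +0.002000
∂h/∂y = [(-50)·(-0.24) − (-45)·(-0.70)] / -1950 = +0.010000
|∇h| = √(0.002000² + 0.010000²) = 0.0102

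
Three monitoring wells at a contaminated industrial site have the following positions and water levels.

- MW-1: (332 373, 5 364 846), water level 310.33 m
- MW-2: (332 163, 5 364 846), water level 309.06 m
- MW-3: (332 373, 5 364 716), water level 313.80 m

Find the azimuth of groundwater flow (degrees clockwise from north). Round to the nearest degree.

347°

∂h/∂x = (309.06 − 310.33) / (332163 − 332373) = +0.006048
∂h/∂y = (313.80 − 310.33) / (5364716 − 5364846) = -0.02669
Flow direction (−∇h) has components (-0.006048 E, +0.02669 N).
Azimuth = atan2(E, N) = atan2(-0.006048, +0.02669) = 347.2° ≈ 347°.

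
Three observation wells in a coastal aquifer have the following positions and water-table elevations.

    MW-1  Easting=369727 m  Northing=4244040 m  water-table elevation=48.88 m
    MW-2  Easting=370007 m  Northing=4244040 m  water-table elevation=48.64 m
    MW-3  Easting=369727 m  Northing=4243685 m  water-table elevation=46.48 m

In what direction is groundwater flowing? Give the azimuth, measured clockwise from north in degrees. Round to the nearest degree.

∂h/∂x = (48.64 − 48.88) / (370007 − 369727) = -0.0008571
∂h/∂y = (46.48 − 48.88) / (4243685 − 4244040) = +0.006761
Flow direction (−∇h) has components (+0.0008571 E, -0.006761 N).
Azimuth = atan2(E, N) = atan2(+0.0008571, -0.006761) = 172.8° ≈ 173°.

173°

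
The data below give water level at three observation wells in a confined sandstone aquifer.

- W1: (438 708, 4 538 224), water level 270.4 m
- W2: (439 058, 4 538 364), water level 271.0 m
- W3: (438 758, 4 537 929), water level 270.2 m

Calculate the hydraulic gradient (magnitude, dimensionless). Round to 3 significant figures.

0.00163

Taking W1 as reference: W2−W1 = (350, 140, +0.6); W3−W1 = (50, -295, -0.2).
Solve a·Δx + b·Δy = Δh: det = 350·(-295) − 50·140 = -110250.
∂h/∂x = [(+0.6)·(-295) − (-0.2)·140] / -110250 = +0.001351
∂h/∂y = [350·(-0.2) − 50·(+0.6)] / -110250 = +0.0009070
|∇h| = √(0.001351² + 0.0009070²) = 0.001627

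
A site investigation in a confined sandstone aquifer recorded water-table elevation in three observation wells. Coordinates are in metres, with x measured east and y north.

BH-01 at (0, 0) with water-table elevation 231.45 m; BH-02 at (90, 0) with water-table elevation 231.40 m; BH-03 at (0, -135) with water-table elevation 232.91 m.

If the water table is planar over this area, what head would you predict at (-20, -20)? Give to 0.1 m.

231.7 m

∂h/∂x = (231.40 − 231.45) / (90 − 0) = -0.0005556
∂h/∂y = (232.91 − 231.45) / (-135 − 0) = -0.01081
h(-20, -20) = 231.45 + (-0.0005556)·(-20) + (-0.01081)·(-20) = 231.45 +0.011 +0.216 = 231.677 m.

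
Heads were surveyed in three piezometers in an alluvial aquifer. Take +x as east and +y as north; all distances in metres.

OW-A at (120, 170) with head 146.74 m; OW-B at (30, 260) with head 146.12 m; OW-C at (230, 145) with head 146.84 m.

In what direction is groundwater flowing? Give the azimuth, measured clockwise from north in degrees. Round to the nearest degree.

Differences from OW-A: to OW-B (Δx, Δy, Δh) = (-90, 90, -0.62); to OW-C = (110, -25, +0.10).
Determinant of the coordinate differences = (-90)·(-25) − 110·90 = -7650.
∂h/∂x = [(-0.62)·(-25) − (+0.10)·90] / -7650 = -0.0008497
∂h/∂y = [(-90)·(+0.10) − 110·(-0.62)] / -7650 = -0.007739
Flow direction (−∇h) has components (+0.0008497 E, +0.007739 N).
Azimuth = atan2(E, N) = atan2(+0.0008497, +0.007739) = 6.3° ≈ 006°.

006°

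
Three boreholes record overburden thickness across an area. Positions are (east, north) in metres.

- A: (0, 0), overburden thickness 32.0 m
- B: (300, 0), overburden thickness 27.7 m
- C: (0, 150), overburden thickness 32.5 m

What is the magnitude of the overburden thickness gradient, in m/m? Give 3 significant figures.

∂d/∂x = (27.7 − 32.0) / (300 − 0) = -0.01433
∂d/∂y = (32.5 − 32.0) / (150 − 0) = +0.003333
|∇f| = √(-0.01433² + 0.003333²) = 0.01471 m/m

0.0147 m/m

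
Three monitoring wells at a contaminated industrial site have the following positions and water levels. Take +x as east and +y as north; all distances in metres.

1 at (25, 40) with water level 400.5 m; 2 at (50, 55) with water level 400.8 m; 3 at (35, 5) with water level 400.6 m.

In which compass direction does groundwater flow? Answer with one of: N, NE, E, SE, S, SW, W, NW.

W

Taking 1 as reference: 2−1 = (25, 15, +0.3); 3−1 = (10, -35, +0.1).
Solve a·Δx + b·Δy = Δh: det = 25·(-35) − 10·15 = -1025.
∂h/∂x = [(+0.3)·(-35) − (+0.1)·15] / -1025 = +0.01171
∂h/∂y = [25·(+0.1) − 10·(+0.3)] / -1025 = +0.0004878
Flow = −∇h = (-0.01171 east, -0.0004878 north), which points west.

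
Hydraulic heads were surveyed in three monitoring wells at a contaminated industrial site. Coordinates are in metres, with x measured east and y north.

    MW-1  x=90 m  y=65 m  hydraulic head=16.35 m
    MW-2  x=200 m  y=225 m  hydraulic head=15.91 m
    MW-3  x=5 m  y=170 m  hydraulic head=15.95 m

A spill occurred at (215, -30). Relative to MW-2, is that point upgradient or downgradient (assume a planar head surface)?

Taking MW-1 as reference: MW-2−MW-1 = (110, 160, -0.44); MW-3−MW-1 = (-85, 105, -0.40).
Determinant of the coordinate differences = 110·105 − (-85)·160 = 25150.
∂h/∂x = [(-0.44)·105 − (-0.40)·160] / 25150 = +0.0007078
∂h/∂y = [110·(-0.40) − (-85)·(-0.44)] / 25150 = -0.003237
Head at (215, -30) = 16.35 + (+0.0007078)·(125) + (-0.003237)·(-95) = 16.75 m.
That is higher than the 15.91 m at MW-2, so the point is upgradient.

upgradient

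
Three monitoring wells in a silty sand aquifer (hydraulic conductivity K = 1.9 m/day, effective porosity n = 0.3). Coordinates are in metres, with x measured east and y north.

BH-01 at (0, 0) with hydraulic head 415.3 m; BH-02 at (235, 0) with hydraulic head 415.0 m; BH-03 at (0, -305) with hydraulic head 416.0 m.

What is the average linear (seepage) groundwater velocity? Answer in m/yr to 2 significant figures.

6.1 m/yr

∂h/∂x = (415.0 − 415.3) / (235 − 0) = -0.001277
∂h/∂y = (416.0 − 415.3) / (-305 − 0) = -0.002295
|∇h| = √(-0.001277² + -0.002295²) = 0.002626
Seepage velocity v = K·i/n = 1.9 × 0.002626 / 0.3 = 0.01663 m/day = 6.074 m/yr.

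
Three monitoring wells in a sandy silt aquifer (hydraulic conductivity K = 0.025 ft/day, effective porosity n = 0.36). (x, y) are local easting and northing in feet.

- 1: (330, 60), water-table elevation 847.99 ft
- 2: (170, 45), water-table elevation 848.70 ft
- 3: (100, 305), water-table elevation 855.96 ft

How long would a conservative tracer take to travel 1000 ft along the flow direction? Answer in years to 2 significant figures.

1500 years

With h = a·x + b·y + c and 1 as origin, the differences give:
  (-160)·a + (-15)·b = +0.71
  (-230)·a + 245·b = +7.97
Eliminate b (×245 and ×(-15), subtract): -42650·a = 293.500 → a = ∂h/∂x = -0.006882
Back-substitute: b = ∂h/∂y = +0.02607.
|∇h| = √(-0.006882² + 0.02607²) = 0.02696
Seepage velocity v = K·i/n = 0.025 × 0.02696 / 0.36 = 0.001872 ft/day.
t = 1000 / 0.001872 = 5.342e+05 days = 1.46e+03 years.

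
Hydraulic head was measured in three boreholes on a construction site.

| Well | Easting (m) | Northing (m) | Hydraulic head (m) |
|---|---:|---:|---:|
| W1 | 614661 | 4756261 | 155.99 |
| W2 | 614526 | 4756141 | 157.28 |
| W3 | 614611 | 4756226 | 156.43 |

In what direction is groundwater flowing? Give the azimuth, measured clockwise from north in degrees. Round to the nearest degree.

With h = a·x + b·y + c and W1 as origin, the differences give:
  (-135)·a + (-120)·b = +1.29
  (-50)·a + (-35)·b = +0.44
Eliminate b (×(-35) and ×(-120), subtract): -1275·a = 7.650 → a = ∂h/∂x = -0.006000
Back-substitute: b = ∂h/∂y = -0.004000.
Flow direction (−∇h) has components (+0.006000 E, +0.004000 N).
Azimuth = atan2(E, N) = atan2(+0.006000, +0.004000) = 56.3° ≈ 056°.

056°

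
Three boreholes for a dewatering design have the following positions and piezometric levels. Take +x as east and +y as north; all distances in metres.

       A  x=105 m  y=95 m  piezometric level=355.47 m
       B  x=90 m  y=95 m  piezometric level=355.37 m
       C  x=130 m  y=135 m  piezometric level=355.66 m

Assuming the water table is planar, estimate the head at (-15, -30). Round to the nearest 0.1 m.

With h = a·x + b·y + c and A as origin, the differences give:
  (-15)·a + 0·b = -0.10
  25·a + 40·b = +0.19
Eliminate b (×40 and ×0, subtract): -600·a = -4.000 → a = ∂h/∂x = +0.006667
Back-substitute: b = ∂h/∂y = +0.0005833.
h(-15, -30) = 355.47 + (+0.006667)·(-120) + (+0.0005833)·(-125) = 355.47 -0.800 -0.073 = 354.597 m.

354.6 m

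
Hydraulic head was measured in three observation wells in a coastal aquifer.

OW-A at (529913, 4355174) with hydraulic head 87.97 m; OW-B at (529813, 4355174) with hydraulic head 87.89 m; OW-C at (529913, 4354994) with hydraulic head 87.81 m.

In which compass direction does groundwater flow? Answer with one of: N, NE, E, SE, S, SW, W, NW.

SW

∂h/∂x = (87.89 − 87.97) / (529813 − 529913) = +0.0008000
∂h/∂y = (87.81 − 87.97) / (4354994 − 4355174) = +0.0008889
Flow = −∇h = (-0.0008000 east, -0.0008889 north), which points southwest.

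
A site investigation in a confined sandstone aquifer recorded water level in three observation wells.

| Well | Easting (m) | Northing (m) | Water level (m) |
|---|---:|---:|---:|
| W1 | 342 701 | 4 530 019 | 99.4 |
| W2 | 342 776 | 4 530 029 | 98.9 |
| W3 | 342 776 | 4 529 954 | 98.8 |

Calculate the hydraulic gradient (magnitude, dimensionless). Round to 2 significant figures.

With h = a·x + b·y + c and W1 as origin, the differences give:
  75·a + 10·b = -0.5
  75·a + (-65)·b = -0.6
Eliminate b (×(-65) and ×10, subtract): -5625·a = 38.50 → a = ∂h/∂x = -0.006844
Back-substitute: b = ∂h/∂y = +0.001333.
|∇h| = √(-0.006844² + 0.001333²) = 0.006973

0.0070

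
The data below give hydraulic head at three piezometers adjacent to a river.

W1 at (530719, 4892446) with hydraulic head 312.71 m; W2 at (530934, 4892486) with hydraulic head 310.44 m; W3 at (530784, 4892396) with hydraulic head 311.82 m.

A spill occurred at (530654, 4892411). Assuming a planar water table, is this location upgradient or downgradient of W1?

With h = a·x + b·y + c and W1 as origin, the differences give:
  215·a + 40·b = -2.27
  65·a + (-50)·b = -0.89
Eliminate b (×(-50) and ×40, subtract): -13350·a = 149.100 → a = ∂h/∂x = -0.01117
Back-substitute: b = ∂h/∂y = +0.003281.
Head at (530654, 4892411) = 312.71 + (-0.01117)·(-65) + (+0.003281)·(-35) = 313.32 m.
That is higher than the 312.71 m at W1, so the point is upgradient.

upgradient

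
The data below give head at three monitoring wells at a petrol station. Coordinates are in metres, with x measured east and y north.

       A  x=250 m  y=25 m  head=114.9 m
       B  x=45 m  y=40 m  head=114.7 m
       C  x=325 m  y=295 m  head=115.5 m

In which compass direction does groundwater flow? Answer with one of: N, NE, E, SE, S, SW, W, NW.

SW

Differences from A: to B (Δx, Δy, Δh) = (-205, 15, -0.2); to C = (75, 270, +0.6).
Determinant of the coordinate differences = (-205)·270 − 75·15 = -56475.
∂h/∂x = [(-0.2)·270 − (+0.6)·15] / -56475 = +0.001116
∂h/∂y = [(-205)·(+0.6) − 75·(-0.2)] / -56475 = +0.001912
Flow = −∇h = (-0.001116 east, -0.001912 north), which points southwest.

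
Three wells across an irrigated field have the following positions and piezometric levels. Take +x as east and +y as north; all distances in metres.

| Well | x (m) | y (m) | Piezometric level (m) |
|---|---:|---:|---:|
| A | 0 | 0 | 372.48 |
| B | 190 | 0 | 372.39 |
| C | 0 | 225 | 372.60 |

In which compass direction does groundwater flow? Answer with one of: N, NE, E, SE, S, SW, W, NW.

∂h/∂x = (372.39 − 372.48) / (190 − 0) = -0.0004737
∂h/∂y = (372.60 − 372.48) / (225 − 0) = +0.0005333
Flow = −∇h = (+0.0004737 east, -0.0005333 north), which points southeast.

SE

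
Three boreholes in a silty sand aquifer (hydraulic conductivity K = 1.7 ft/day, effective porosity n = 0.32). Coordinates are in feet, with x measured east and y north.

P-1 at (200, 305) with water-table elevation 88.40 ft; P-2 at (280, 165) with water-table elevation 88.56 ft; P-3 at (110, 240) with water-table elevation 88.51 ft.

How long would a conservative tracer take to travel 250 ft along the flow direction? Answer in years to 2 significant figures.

Taking P-1 as reference: P-2−P-1 = (80, -140, +0.16); P-3−P-1 = (-90, -65, +0.11).
Determinant of the coordinate differences = 80·(-65) − (-90)·(-140) = -17800.
∂h/∂x = [(+0.16)·(-65) − (+0.11)·(-140)] / -17800 = -0.0002809
∂h/∂y = [80·(+0.11) − (-90)·(+0.16)] / -17800 = -0.001303
|∇h| = √(-0.0002809² + -0.001303²) = 0.001333
Seepage velocity v = K·i/n = 1.7 × 0.001333 / 0.32 = 0.007082 ft/day.
t = 250 / 0.007082 = 3.53e+04 days = 96.6 years.

97 years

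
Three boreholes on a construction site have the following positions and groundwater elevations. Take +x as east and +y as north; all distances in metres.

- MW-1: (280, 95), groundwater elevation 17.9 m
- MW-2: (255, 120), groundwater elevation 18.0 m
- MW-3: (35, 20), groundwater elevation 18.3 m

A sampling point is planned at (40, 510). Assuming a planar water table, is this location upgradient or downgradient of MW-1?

With h = a·x + b·y + c and MW-1 as origin, the differences give:
  (-25)·a + 25·b = +0.1
  (-245)·a + (-75)·b = +0.4
Eliminate b (×(-75) and ×25, subtract): 8000·a = -17.50 → a = ∂h/∂x = -0.002188
Back-substitute: b = ∂h/∂y = +0.001813.
Head at (40, 510) = 17.9 + (-0.002188)·(-240) + (+0.001813)·(415) = 19.18 m.
That is higher than the 17.9 m at MW-1, so the point is upgradient.

upgradient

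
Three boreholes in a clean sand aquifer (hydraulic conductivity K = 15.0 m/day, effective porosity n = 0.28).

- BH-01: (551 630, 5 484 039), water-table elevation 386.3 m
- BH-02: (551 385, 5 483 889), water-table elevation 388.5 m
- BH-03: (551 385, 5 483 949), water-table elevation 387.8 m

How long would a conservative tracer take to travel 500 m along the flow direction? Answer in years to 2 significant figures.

2.2 years

Differences from BH-01: to BH-02 (Δx, Δy, Δh) = (-245, -150, +2.2); to BH-03 = (-245, -90, +1.5).
Solve a·Δx + b·Δy = Δh: det = (-245)·(-90) − (-245)·(-150) = -14700.
∂h/∂x = [(+2.2)·(-90) − (+1.5)·(-150)] / -14700 = -0.001837
∂h/∂y = [(-245)·(+1.5) − (-245)·(+2.2)] / -14700 = -0.01167
|∇h| = √(-0.001837² + -0.01167²) = 0.01181
Seepage velocity v = K·i/n = 15.0 × 0.01181 / 0.28 = 0.6327 m/day.
t = 500 / 0.6327 = 790.3 days = 2.16 years.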